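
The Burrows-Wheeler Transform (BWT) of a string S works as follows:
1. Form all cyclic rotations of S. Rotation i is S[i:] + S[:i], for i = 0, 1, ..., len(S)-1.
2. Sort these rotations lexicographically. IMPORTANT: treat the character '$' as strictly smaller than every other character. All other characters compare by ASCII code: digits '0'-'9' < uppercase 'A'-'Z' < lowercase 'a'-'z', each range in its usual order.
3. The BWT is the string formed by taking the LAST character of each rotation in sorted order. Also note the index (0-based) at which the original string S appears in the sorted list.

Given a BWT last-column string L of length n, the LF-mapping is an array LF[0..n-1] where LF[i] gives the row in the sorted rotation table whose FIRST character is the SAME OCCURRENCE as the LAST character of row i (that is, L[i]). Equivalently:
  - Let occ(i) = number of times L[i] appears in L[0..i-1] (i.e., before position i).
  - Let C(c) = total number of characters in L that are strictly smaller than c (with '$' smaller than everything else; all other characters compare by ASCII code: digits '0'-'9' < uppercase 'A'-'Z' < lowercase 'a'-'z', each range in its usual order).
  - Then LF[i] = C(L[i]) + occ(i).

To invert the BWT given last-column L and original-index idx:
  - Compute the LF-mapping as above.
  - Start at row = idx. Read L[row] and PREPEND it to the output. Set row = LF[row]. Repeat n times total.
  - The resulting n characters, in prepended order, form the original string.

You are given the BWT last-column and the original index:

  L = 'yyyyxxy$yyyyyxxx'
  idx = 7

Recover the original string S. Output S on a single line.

Answer: yxxyyyxxyyyxyyy$

Derivation:
LF mapping: 6 7 8 9 1 2 10 0 11 12 13 14 15 3 4 5
Walk LF starting at row 7, prepending L[row]:
  step 1: row=7, L[7]='$', prepend. Next row=LF[7]=0
  step 2: row=0, L[0]='y', prepend. Next row=LF[0]=6
  step 3: row=6, L[6]='y', prepend. Next row=LF[6]=10
  step 4: row=10, L[10]='y', prepend. Next row=LF[10]=13
  step 5: row=13, L[13]='x', prepend. Next row=LF[13]=3
  step 6: row=3, L[3]='y', prepend. Next row=LF[3]=9
  step 7: row=9, L[9]='y', prepend. Next row=LF[9]=12
  step 8: row=12, L[12]='y', prepend. Next row=LF[12]=15
  step 9: row=15, L[15]='x', prepend. Next row=LF[15]=5
  step 10: row=5, L[5]='x', prepend. Next row=LF[5]=2
  step 11: row=2, L[2]='y', prepend. Next row=LF[2]=8
  step 12: row=8, L[8]='y', prepend. Next row=LF[8]=11
  step 13: row=11, L[11]='y', prepend. Next row=LF[11]=14
  step 14: row=14, L[14]='x', prepend. Next row=LF[14]=4
  step 15: row=4, L[4]='x', prepend. Next row=LF[4]=1
  step 16: row=1, L[1]='y', prepend. Next row=LF[1]=7
Reversed output: yxxyyyxxyyyxyyy$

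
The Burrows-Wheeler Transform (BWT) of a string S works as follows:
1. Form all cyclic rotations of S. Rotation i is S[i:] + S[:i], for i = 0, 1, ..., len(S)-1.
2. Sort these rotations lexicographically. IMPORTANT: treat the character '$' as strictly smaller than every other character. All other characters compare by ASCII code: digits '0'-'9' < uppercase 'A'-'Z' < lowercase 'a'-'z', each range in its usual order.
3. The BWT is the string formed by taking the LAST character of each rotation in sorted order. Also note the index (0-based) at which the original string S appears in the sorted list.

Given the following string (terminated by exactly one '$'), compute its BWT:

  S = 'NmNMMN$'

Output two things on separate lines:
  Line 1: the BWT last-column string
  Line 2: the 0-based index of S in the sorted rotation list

Answer: NNMMm$N
5

Derivation:
All 7 rotations (rotation i = S[i:]+S[:i]):
  rot[0] = NmNMMN$
  rot[1] = mNMMN$N
  rot[2] = NMMN$Nm
  rot[3] = MMN$NmN
  rot[4] = MN$NmNM
  rot[5] = N$NmNMM
  rot[6] = $NmNMMN
Sorted (with $ < everything):
  sorted[0] = $NmNMMN  (last char: 'N')
  sorted[1] = MMN$NmN  (last char: 'N')
  sorted[2] = MN$NmNM  (last char: 'M')
  sorted[3] = N$NmNMM  (last char: 'M')
  sorted[4] = NMMN$Nm  (last char: 'm')
  sorted[5] = NmNMMN$  (last char: '$')
  sorted[6] = mNMMN$N  (last char: 'N')
Last column: NNMMm$N
Original string S is at sorted index 5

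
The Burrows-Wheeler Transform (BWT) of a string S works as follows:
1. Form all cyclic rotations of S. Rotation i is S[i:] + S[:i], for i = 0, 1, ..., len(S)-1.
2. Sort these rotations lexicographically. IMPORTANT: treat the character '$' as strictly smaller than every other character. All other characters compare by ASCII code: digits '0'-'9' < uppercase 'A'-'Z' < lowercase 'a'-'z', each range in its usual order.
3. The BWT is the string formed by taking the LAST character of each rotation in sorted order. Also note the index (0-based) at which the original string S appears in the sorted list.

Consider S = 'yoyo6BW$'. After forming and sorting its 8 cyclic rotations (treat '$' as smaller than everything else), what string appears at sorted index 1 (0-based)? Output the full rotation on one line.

Answer: 6BW$yoyo

Derivation:
All 8 rotations (rotation i = S[i:]+S[:i]):
  rot[0] = yoyo6BW$
  rot[1] = oyo6BW$y
  rot[2] = yo6BW$yo
  rot[3] = o6BW$yoy
  rot[4] = 6BW$yoyo
  rot[5] = BW$yoyo6
  rot[6] = W$yoyo6B
  rot[7] = $yoyo6BW
Sorted (with $ < everything):
  sorted[0] = $yoyo6BW
  sorted[1] = 6BW$yoyo
  sorted[2] = BW$yoyo6
  sorted[3] = W$yoyo6B
  sorted[4] = o6BW$yoy
  sorted[5] = oyo6BW$y
  sorted[6] = yo6BW$yo
  sorted[7] = yoyo6BW$
sorted[1] = 6BW$yoyo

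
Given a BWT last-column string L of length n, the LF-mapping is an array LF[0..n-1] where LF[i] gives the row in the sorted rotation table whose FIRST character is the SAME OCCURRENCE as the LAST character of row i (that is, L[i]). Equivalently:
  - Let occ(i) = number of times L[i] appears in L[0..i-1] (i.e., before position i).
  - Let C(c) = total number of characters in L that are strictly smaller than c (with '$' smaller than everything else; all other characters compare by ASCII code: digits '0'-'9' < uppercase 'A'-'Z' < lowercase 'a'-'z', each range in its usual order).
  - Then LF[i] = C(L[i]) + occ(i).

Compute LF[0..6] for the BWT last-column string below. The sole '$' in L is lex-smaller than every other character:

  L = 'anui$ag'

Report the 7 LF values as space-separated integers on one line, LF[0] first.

Answer: 1 5 6 4 0 2 3

Derivation:
Char counts: '$':1, 'a':2, 'g':1, 'i':1, 'n':1, 'u':1
C (first-col start): C('$')=0, C('a')=1, C('g')=3, C('i')=4, C('n')=5, C('u')=6
L[0]='a': occ=0, LF[0]=C('a')+0=1+0=1
L[1]='n': occ=0, LF[1]=C('n')+0=5+0=5
L[2]='u': occ=0, LF[2]=C('u')+0=6+0=6
L[3]='i': occ=0, LF[3]=C('i')+0=4+0=4
L[4]='$': occ=0, LF[4]=C('$')+0=0+0=0
L[5]='a': occ=1, LF[5]=C('a')+1=1+1=2
L[6]='g': occ=0, LF[6]=C('g')+0=3+0=3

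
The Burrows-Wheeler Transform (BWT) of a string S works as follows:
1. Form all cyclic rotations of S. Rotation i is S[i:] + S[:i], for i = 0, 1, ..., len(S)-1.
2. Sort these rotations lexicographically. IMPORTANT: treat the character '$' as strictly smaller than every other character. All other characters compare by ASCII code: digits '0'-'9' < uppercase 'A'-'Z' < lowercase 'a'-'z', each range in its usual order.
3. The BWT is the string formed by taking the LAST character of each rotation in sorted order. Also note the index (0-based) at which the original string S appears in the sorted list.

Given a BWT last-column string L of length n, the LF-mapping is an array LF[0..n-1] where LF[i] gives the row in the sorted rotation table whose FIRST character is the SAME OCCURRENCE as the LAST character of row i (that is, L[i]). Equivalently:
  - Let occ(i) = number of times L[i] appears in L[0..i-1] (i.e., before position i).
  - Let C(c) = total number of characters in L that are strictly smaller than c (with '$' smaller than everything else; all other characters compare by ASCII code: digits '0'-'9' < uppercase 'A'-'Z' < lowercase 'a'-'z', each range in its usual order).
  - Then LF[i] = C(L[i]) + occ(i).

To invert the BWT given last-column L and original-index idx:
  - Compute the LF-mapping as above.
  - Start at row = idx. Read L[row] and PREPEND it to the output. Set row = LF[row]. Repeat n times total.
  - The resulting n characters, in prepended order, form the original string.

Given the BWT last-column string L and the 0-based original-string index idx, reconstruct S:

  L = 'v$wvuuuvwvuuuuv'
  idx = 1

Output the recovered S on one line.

LF mapping: 8 0 13 9 1 2 3 10 14 11 4 5 6 7 12
Walk LF starting at row 1, prepending L[row]:
  step 1: row=1, L[1]='$', prepend. Next row=LF[1]=0
  step 2: row=0, L[0]='v', prepend. Next row=LF[0]=8
  step 3: row=8, L[8]='w', prepend. Next row=LF[8]=14
  step 4: row=14, L[14]='v', prepend. Next row=LF[14]=12
  step 5: row=12, L[12]='u', prepend. Next row=LF[12]=6
  step 6: row=6, L[6]='u', prepend. Next row=LF[6]=3
  step 7: row=3, L[3]='v', prepend. Next row=LF[3]=9
  step 8: row=9, L[9]='v', prepend. Next row=LF[9]=11
  step 9: row=11, L[11]='u', prepend. Next row=LF[11]=5
  step 10: row=5, L[5]='u', prepend. Next row=LF[5]=2
  step 11: row=2, L[2]='w', prepend. Next row=LF[2]=13
  step 12: row=13, L[13]='u', prepend. Next row=LF[13]=7
  step 13: row=7, L[7]='v', prepend. Next row=LF[7]=10
  step 14: row=10, L[10]='u', prepend. Next row=LF[10]=4
  step 15: row=4, L[4]='u', prepend. Next row=LF[4]=1
Reversed output: uuvuwuuvvuuvwv$

Answer: uuvuwuuvvuuvwv$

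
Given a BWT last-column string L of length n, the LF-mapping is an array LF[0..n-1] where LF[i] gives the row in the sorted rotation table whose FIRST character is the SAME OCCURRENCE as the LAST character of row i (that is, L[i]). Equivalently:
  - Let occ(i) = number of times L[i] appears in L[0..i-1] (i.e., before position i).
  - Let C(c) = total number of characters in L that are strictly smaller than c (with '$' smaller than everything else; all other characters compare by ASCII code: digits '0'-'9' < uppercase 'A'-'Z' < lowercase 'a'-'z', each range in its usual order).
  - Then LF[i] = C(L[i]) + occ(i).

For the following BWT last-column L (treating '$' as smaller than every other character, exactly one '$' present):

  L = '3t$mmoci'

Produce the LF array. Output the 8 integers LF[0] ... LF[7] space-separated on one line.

Answer: 1 7 0 4 5 6 2 3

Derivation:
Char counts: '$':1, '3':1, 'c':1, 'i':1, 'm':2, 'o':1, 't':1
C (first-col start): C('$')=0, C('3')=1, C('c')=2, C('i')=3, C('m')=4, C('o')=6, C('t')=7
L[0]='3': occ=0, LF[0]=C('3')+0=1+0=1
L[1]='t': occ=0, LF[1]=C('t')+0=7+0=7
L[2]='$': occ=0, LF[2]=C('$')+0=0+0=0
L[3]='m': occ=0, LF[3]=C('m')+0=4+0=4
L[4]='m': occ=1, LF[4]=C('m')+1=4+1=5
L[5]='o': occ=0, LF[5]=C('o')+0=6+0=6
L[6]='c': occ=0, LF[6]=C('c')+0=2+0=2
L[7]='i': occ=0, LF[7]=C('i')+0=3+0=3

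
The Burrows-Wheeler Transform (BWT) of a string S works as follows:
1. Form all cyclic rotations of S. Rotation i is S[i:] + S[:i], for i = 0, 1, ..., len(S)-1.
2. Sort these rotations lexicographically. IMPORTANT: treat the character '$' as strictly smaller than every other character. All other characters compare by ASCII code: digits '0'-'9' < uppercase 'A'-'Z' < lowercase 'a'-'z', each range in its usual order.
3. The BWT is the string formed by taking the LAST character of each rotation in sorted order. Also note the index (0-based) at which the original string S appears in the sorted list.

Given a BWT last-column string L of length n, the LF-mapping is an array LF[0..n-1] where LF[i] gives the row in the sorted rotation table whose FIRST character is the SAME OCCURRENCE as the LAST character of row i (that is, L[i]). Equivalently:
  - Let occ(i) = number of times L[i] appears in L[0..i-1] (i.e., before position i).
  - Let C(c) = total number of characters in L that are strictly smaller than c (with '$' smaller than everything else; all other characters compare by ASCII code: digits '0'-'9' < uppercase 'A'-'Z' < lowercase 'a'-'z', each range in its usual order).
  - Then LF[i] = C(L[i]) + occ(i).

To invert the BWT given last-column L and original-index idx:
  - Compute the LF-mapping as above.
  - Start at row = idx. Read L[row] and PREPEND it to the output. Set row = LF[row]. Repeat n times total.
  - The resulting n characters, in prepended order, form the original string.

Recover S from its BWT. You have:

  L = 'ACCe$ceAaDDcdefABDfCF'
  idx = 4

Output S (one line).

Answer: BeAdaDDDeCACfcFfecCA$

Derivation:
LF mapping: 1 5 6 16 0 13 17 2 12 8 9 14 15 18 19 3 4 10 20 7 11
Walk LF starting at row 4, prepending L[row]:
  step 1: row=4, L[4]='$', prepend. Next row=LF[4]=0
  step 2: row=0, L[0]='A', prepend. Next row=LF[0]=1
  step 3: row=1, L[1]='C', prepend. Next row=LF[1]=5
  step 4: row=5, L[5]='c', prepend. Next row=LF[5]=13
  step 5: row=13, L[13]='e', prepend. Next row=LF[13]=18
  step 6: row=18, L[18]='f', prepend. Next row=LF[18]=20
  step 7: row=20, L[20]='F', prepend. Next row=LF[20]=11
  step 8: row=11, L[11]='c', prepend. Next row=LF[11]=14
  step 9: row=14, L[14]='f', prepend. Next row=LF[14]=19
  step 10: row=19, L[19]='C', prepend. Next row=LF[19]=7
  step 11: row=7, L[7]='A', prepend. Next row=LF[7]=2
  step 12: row=2, L[2]='C', prepend. Next row=LF[2]=6
  step 13: row=6, L[6]='e', prepend. Next row=LF[6]=17
  step 14: row=17, L[17]='D', prepend. Next row=LF[17]=10
  step 15: row=10, L[10]='D', prepend. Next row=LF[10]=9
  step 16: row=9, L[9]='D', prepend. Next row=LF[9]=8
  step 17: row=8, L[8]='a', prepend. Next row=LF[8]=12
  step 18: row=12, L[12]='d', prepend. Next row=LF[12]=15
  step 19: row=15, L[15]='A', prepend. Next row=LF[15]=3
  step 20: row=3, L[3]='e', prepend. Next row=LF[3]=16
  step 21: row=16, L[16]='B', prepend. Next row=LF[16]=4
Reversed output: BeAdaDDDeCACfcFfecCA$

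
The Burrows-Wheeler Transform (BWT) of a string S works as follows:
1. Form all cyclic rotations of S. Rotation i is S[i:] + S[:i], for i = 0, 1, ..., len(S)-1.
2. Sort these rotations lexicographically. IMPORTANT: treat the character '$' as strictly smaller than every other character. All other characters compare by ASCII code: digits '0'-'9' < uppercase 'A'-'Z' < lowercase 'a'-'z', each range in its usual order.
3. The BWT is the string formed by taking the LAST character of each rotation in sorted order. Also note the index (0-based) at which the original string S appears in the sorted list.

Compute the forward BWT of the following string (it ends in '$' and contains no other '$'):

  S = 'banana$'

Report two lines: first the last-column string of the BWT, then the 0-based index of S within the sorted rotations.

All 7 rotations (rotation i = S[i:]+S[:i]):
  rot[0] = banana$
  rot[1] = anana$b
  rot[2] = nana$ba
  rot[3] = ana$ban
  rot[4] = na$bana
  rot[5] = a$banan
  rot[6] = $banana
Sorted (with $ < everything):
  sorted[0] = $banana  (last char: 'a')
  sorted[1] = a$banan  (last char: 'n')
  sorted[2] = ana$ban  (last char: 'n')
  sorted[3] = anana$b  (last char: 'b')
  sorted[4] = banana$  (last char: '$')
  sorted[5] = na$bana  (last char: 'a')
  sorted[6] = nana$ba  (last char: 'a')
Last column: annb$aa
Original string S is at sorted index 4

Answer: annb$aa
4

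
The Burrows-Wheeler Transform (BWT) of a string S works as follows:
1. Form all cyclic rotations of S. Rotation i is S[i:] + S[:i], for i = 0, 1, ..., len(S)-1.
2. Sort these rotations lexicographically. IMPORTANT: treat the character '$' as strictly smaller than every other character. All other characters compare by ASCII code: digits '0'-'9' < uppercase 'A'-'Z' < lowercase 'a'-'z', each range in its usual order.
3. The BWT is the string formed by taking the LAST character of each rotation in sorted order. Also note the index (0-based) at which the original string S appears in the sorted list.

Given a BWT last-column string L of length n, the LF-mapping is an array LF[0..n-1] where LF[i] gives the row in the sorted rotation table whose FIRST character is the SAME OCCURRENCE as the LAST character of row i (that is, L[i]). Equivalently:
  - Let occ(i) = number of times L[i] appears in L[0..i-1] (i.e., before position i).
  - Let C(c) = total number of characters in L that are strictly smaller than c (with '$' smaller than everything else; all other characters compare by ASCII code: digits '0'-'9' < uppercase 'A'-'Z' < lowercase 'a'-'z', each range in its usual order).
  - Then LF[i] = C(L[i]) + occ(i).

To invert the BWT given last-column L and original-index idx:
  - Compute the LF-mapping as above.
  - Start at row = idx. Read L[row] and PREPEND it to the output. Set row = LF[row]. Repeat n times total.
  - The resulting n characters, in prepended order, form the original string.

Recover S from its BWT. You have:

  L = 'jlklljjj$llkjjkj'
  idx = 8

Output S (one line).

LF mapping: 1 11 8 12 13 2 3 4 0 14 15 9 5 6 10 7
Walk LF starting at row 8, prepending L[row]:
  step 1: row=8, L[8]='$', prepend. Next row=LF[8]=0
  step 2: row=0, L[0]='j', prepend. Next row=LF[0]=1
  step 3: row=1, L[1]='l', prepend. Next row=LF[1]=11
  step 4: row=11, L[11]='k', prepend. Next row=LF[11]=9
  step 5: row=9, L[9]='l', prepend. Next row=LF[9]=14
  step 6: row=14, L[14]='k', prepend. Next row=LF[14]=10
  step 7: row=10, L[10]='l', prepend. Next row=LF[10]=15
  step 8: row=15, L[15]='j', prepend. Next row=LF[15]=7
  step 9: row=7, L[7]='j', prepend. Next row=LF[7]=4
  step 10: row=4, L[4]='l', prepend. Next row=LF[4]=13
  step 11: row=13, L[13]='j', prepend. Next row=LF[13]=6
  step 12: row=6, L[6]='j', prepend. Next row=LF[6]=3
  step 13: row=3, L[3]='l', prepend. Next row=LF[3]=12
  step 14: row=12, L[12]='j', prepend. Next row=LF[12]=5
  step 15: row=5, L[5]='j', prepend. Next row=LF[5]=2
  step 16: row=2, L[2]='k', prepend. Next row=LF[2]=8
Reversed output: kjjljjljjlklklj$

Answer: kjjljjljjlklklj$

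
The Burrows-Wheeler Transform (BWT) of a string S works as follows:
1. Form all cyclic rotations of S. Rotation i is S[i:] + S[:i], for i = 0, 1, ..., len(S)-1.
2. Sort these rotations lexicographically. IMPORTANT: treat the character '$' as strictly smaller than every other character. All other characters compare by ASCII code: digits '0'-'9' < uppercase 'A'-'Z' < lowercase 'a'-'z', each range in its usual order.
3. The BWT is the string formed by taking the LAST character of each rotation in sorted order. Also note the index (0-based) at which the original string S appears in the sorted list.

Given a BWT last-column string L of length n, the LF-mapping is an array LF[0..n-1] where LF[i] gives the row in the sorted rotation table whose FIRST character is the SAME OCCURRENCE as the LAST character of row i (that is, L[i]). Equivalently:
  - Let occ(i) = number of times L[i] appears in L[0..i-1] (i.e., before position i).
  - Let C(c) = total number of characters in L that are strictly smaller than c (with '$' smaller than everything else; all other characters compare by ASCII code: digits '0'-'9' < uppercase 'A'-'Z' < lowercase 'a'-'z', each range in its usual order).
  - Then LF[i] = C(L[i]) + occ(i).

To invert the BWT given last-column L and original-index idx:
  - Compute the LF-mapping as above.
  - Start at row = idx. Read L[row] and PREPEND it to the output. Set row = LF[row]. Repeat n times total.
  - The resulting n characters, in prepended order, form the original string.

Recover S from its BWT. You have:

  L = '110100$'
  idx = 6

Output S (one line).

Answer: 101001$

Derivation:
LF mapping: 4 5 1 6 2 3 0
Walk LF starting at row 6, prepending L[row]:
  step 1: row=6, L[6]='$', prepend. Next row=LF[6]=0
  step 2: row=0, L[0]='1', prepend. Next row=LF[0]=4
  step 3: row=4, L[4]='0', prepend. Next row=LF[4]=2
  step 4: row=2, L[2]='0', prepend. Next row=LF[2]=1
  step 5: row=1, L[1]='1', prepend. Next row=LF[1]=5
  step 6: row=5, L[5]='0', prepend. Next row=LF[5]=3
  step 7: row=3, L[3]='1', prepend. Next row=LF[3]=6
Reversed output: 101001$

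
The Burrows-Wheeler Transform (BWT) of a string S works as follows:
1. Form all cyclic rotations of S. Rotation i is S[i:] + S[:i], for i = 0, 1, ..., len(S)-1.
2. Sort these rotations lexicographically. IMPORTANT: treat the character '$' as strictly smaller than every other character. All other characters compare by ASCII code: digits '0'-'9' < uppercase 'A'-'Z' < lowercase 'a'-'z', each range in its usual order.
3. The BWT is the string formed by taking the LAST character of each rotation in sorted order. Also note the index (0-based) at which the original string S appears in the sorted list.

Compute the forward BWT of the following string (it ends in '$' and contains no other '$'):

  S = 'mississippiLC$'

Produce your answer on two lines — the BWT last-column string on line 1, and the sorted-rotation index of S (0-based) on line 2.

All 14 rotations (rotation i = S[i:]+S[:i]):
  rot[0] = mississippiLC$
  rot[1] = ississippiLC$m
  rot[2] = ssissippiLC$mi
  rot[3] = sissippiLC$mis
  rot[4] = issippiLC$miss
  rot[5] = ssippiLC$missi
  rot[6] = sippiLC$missis
  rot[7] = ippiLC$mississ
  rot[8] = ppiLC$mississi
  rot[9] = piLC$mississip
  rot[10] = iLC$mississipp
  rot[11] = LC$mississippi
  rot[12] = C$mississippiL
  rot[13] = $mississippiLC
Sorted (with $ < everything):
  sorted[0] = $mississippiLC  (last char: 'C')
  sorted[1] = C$mississippiL  (last char: 'L')
  sorted[2] = LC$mississippi  (last char: 'i')
  sorted[3] = iLC$mississipp  (last char: 'p')
  sorted[4] = ippiLC$mississ  (last char: 's')
  sorted[5] = issippiLC$miss  (last char: 's')
  sorted[6] = ississippiLC$m  (last char: 'm')
  sorted[7] = mississippiLC$  (last char: '$')
  sorted[8] = piLC$mississip  (last char: 'p')
  sorted[9] = ppiLC$mississi  (last char: 'i')
  sorted[10] = sippiLC$missis  (last char: 's')
  sorted[11] = sissippiLC$mis  (last char: 's')
  sorted[12] = ssippiLC$missi  (last char: 'i')
  sorted[13] = ssissippiLC$mi  (last char: 'i')
Last column: CLipssm$pissii
Original string S is at sorted index 7

Answer: CLipssm$pissii
7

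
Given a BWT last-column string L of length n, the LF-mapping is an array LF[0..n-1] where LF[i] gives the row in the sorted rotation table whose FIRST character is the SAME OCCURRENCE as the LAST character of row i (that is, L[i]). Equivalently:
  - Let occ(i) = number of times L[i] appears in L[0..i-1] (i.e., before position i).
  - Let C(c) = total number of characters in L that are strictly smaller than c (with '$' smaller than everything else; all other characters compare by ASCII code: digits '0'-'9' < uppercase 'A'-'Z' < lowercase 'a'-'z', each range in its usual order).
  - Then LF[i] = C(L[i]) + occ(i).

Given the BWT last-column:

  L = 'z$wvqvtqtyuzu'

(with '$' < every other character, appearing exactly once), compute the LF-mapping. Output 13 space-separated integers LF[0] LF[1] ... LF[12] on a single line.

Answer: 11 0 9 7 1 8 3 2 4 10 5 12 6

Derivation:
Char counts: '$':1, 'q':2, 't':2, 'u':2, 'v':2, 'w':1, 'y':1, 'z':2
C (first-col start): C('$')=0, C('q')=1, C('t')=3, C('u')=5, C('v')=7, C('w')=9, C('y')=10, C('z')=11
L[0]='z': occ=0, LF[0]=C('z')+0=11+0=11
L[1]='$': occ=0, LF[1]=C('$')+0=0+0=0
L[2]='w': occ=0, LF[2]=C('w')+0=9+0=9
L[3]='v': occ=0, LF[3]=C('v')+0=7+0=7
L[4]='q': occ=0, LF[4]=C('q')+0=1+0=1
L[5]='v': occ=1, LF[5]=C('v')+1=7+1=8
L[6]='t': occ=0, LF[6]=C('t')+0=3+0=3
L[7]='q': occ=1, LF[7]=C('q')+1=1+1=2
L[8]='t': occ=1, LF[8]=C('t')+1=3+1=4
L[9]='y': occ=0, LF[9]=C('y')+0=10+0=10
L[10]='u': occ=0, LF[10]=C('u')+0=5+0=5
L[11]='z': occ=1, LF[11]=C('z')+1=11+1=12
L[12]='u': occ=1, LF[12]=C('u')+1=5+1=6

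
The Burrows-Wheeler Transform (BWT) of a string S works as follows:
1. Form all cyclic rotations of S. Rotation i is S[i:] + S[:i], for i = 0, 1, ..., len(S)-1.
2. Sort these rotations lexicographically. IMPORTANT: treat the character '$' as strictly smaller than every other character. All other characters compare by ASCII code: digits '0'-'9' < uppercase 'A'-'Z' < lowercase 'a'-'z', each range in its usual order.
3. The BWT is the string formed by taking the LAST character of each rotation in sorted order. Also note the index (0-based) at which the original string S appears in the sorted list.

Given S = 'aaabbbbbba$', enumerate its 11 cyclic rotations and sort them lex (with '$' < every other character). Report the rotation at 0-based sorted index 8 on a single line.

Answer: bbbba$aaabb

Derivation:
All 11 rotations (rotation i = S[i:]+S[:i]):
  rot[0] = aaabbbbbba$
  rot[1] = aabbbbbba$a
  rot[2] = abbbbbba$aa
  rot[3] = bbbbbba$aaa
  rot[4] = bbbbba$aaab
  rot[5] = bbbba$aaabb
  rot[6] = bbba$aaabbb
  rot[7] = bba$aaabbbb
  rot[8] = ba$aaabbbbb
  rot[9] = a$aaabbbbbb
  rot[10] = $aaabbbbbba
Sorted (with $ < everything):
  sorted[0] = $aaabbbbbba
  sorted[1] = a$aaabbbbbb
  sorted[2] = aaabbbbbba$
  sorted[3] = aabbbbbba$a
  sorted[4] = abbbbbba$aa
  sorted[5] = ba$aaabbbbb
  sorted[6] = bba$aaabbbb
  sorted[7] = bbba$aaabbb
  sorted[8] = bbbba$aaabb
  sorted[9] = bbbbba$aaab
  sorted[10] = bbbbbba$aaa
sorted[8] = bbbba$aaabb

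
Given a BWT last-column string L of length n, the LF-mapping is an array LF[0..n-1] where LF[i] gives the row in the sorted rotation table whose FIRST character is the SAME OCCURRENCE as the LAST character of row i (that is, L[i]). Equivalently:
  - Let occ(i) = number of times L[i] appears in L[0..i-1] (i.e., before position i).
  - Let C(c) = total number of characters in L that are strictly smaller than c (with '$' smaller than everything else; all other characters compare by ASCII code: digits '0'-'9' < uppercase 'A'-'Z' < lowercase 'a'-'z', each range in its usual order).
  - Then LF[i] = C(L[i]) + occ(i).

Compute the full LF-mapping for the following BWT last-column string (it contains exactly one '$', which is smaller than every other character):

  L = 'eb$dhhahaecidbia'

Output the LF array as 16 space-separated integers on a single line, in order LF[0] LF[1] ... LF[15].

Answer: 9 4 0 7 11 12 1 13 2 10 6 14 8 5 15 3

Derivation:
Char counts: '$':1, 'a':3, 'b':2, 'c':1, 'd':2, 'e':2, 'h':3, 'i':2
C (first-col start): C('$')=0, C('a')=1, C('b')=4, C('c')=6, C('d')=7, C('e')=9, C('h')=11, C('i')=14
L[0]='e': occ=0, LF[0]=C('e')+0=9+0=9
L[1]='b': occ=0, LF[1]=C('b')+0=4+0=4
L[2]='$': occ=0, LF[2]=C('$')+0=0+0=0
L[3]='d': occ=0, LF[3]=C('d')+0=7+0=7
L[4]='h': occ=0, LF[4]=C('h')+0=11+0=11
L[5]='h': occ=1, LF[5]=C('h')+1=11+1=12
L[6]='a': occ=0, LF[6]=C('a')+0=1+0=1
L[7]='h': occ=2, LF[7]=C('h')+2=11+2=13
L[8]='a': occ=1, LF[8]=C('a')+1=1+1=2
L[9]='e': occ=1, LF[9]=C('e')+1=9+1=10
L[10]='c': occ=0, LF[10]=C('c')+0=6+0=6
L[11]='i': occ=0, LF[11]=C('i')+0=14+0=14
L[12]='d': occ=1, LF[12]=C('d')+1=7+1=8
L[13]='b': occ=1, LF[13]=C('b')+1=4+1=5
L[14]='i': occ=1, LF[14]=C('i')+1=14+1=15
L[15]='a': occ=2, LF[15]=C('a')+2=1+2=3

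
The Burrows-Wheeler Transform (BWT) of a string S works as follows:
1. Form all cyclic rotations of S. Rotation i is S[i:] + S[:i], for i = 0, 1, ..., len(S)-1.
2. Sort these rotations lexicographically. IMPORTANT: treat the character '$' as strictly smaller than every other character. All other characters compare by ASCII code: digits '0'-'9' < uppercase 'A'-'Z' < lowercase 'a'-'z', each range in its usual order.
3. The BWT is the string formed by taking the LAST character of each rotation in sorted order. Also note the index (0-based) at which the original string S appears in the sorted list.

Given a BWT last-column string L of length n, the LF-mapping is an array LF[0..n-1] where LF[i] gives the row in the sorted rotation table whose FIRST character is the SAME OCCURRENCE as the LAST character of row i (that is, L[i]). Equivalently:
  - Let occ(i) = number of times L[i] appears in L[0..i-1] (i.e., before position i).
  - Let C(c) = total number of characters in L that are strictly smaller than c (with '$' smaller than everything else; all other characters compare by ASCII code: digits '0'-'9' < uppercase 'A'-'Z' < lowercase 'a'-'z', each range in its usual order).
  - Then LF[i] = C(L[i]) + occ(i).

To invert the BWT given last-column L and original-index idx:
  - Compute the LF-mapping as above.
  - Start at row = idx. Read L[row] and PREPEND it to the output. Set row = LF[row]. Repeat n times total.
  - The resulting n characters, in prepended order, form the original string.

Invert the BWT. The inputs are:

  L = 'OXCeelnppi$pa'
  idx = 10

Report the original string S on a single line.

Answer: pineappleXCO$

Derivation:
LF mapping: 2 3 1 5 6 8 9 10 11 7 0 12 4
Walk LF starting at row 10, prepending L[row]:
  step 1: row=10, L[10]='$', prepend. Next row=LF[10]=0
  step 2: row=0, L[0]='O', prepend. Next row=LF[0]=2
  step 3: row=2, L[2]='C', prepend. Next row=LF[2]=1
  step 4: row=1, L[1]='X', prepend. Next row=LF[1]=3
  step 5: row=3, L[3]='e', prepend. Next row=LF[3]=5
  step 6: row=5, L[5]='l', prepend. Next row=LF[5]=8
  step 7: row=8, L[8]='p', prepend. Next row=LF[8]=11
  step 8: row=11, L[11]='p', prepend. Next row=LF[11]=12
  step 9: row=12, L[12]='a', prepend. Next row=LF[12]=4
  step 10: row=4, L[4]='e', prepend. Next row=LF[4]=6
  step 11: row=6, L[6]='n', prepend. Next row=LF[6]=9
  step 12: row=9, L[9]='i', prepend. Next row=LF[9]=7
  step 13: row=7, L[7]='p', prepend. Next row=LF[7]=10
Reversed output: pineappleXCO$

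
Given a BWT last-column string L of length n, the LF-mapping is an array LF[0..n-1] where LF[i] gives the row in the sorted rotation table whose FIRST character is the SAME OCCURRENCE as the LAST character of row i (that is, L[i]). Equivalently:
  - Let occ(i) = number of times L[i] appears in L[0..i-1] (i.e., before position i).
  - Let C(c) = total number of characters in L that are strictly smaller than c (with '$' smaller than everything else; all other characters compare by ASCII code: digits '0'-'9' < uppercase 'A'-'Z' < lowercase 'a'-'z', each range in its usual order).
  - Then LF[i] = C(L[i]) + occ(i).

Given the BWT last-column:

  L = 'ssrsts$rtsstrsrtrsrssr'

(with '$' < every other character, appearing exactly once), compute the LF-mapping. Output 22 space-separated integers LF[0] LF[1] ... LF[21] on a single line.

Char counts: '$':1, 'r':7, 's':10, 't':4
C (first-col start): C('$')=0, C('r')=1, C('s')=8, C('t')=18
L[0]='s': occ=0, LF[0]=C('s')+0=8+0=8
L[1]='s': occ=1, LF[1]=C('s')+1=8+1=9
L[2]='r': occ=0, LF[2]=C('r')+0=1+0=1
L[3]='s': occ=2, LF[3]=C('s')+2=8+2=10
L[4]='t': occ=0, LF[4]=C('t')+0=18+0=18
L[5]='s': occ=3, LF[5]=C('s')+3=8+3=11
L[6]='$': occ=0, LF[6]=C('$')+0=0+0=0
L[7]='r': occ=1, LF[7]=C('r')+1=1+1=2
L[8]='t': occ=1, LF[8]=C('t')+1=18+1=19
L[9]='s': occ=4, LF[9]=C('s')+4=8+4=12
L[10]='s': occ=5, LF[10]=C('s')+5=8+5=13
L[11]='t': occ=2, LF[11]=C('t')+2=18+2=20
L[12]='r': occ=2, LF[12]=C('r')+2=1+2=3
L[13]='s': occ=6, LF[13]=C('s')+6=8+6=14
L[14]='r': occ=3, LF[14]=C('r')+3=1+3=4
L[15]='t': occ=3, LF[15]=C('t')+3=18+3=21
L[16]='r': occ=4, LF[16]=C('r')+4=1+4=5
L[17]='s': occ=7, LF[17]=C('s')+7=8+7=15
L[18]='r': occ=5, LF[18]=C('r')+5=1+5=6
L[19]='s': occ=8, LF[19]=C('s')+8=8+8=16
L[20]='s': occ=9, LF[20]=C('s')+9=8+9=17
L[21]='r': occ=6, LF[21]=C('r')+6=1+6=7

Answer: 8 9 1 10 18 11 0 2 19 12 13 20 3 14 4 21 5 15 6 16 17 7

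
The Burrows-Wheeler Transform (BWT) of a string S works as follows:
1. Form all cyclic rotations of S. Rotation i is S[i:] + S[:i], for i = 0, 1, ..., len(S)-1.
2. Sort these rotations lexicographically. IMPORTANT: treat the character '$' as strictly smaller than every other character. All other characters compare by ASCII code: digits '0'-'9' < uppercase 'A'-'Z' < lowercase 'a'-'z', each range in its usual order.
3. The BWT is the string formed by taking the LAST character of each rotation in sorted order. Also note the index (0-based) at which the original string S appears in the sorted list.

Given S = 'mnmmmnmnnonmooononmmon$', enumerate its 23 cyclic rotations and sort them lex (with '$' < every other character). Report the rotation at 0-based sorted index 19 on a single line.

All 23 rotations (rotation i = S[i:]+S[:i]):
  rot[0] = mnmmmnmnnonmooononmmon$
  rot[1] = nmmmnmnnonmooononmmon$m
  rot[2] = mmmnmnnonmooononmmon$mn
  rot[3] = mmnmnnonmooononmmon$mnm
  rot[4] = mnmnnonmooononmmon$mnmm
  rot[5] = nmnnonmooononmmon$mnmmm
  rot[6] = mnnonmooononmmon$mnmmmn
  rot[7] = nnonmooononmmon$mnmmmnm
  rot[8] = nonmooononmmon$mnmmmnmn
  rot[9] = onmooononmmon$mnmmmnmnn
  rot[10] = nmooononmmon$mnmmmnmnno
  rot[11] = mooononmmon$mnmmmnmnnon
  rot[12] = ooononmmon$mnmmmnmnnonm
  rot[13] = oononmmon$mnmmmnmnnonmo
  rot[14] = ononmmon$mnmmmnmnnonmoo
  rot[15] = nonmmon$mnmmmnmnnonmooo
  rot[16] = onmmon$mnmmmnmnnonmooon
  rot[17] = nmmon$mnmmmnmnnonmooono
  rot[18] = mmon$mnmmmnmnnonmooonon
  rot[19] = mon$mnmmmnmnnonmooononm
  rot[20] = on$mnmmmnmnnonmooononmm
  rot[21] = n$mnmmmnmnnonmooononmmo
  rot[22] = $mnmmmnmnnonmooononmmon
Sorted (with $ < everything):
  sorted[0] = $mnmmmnmnnonmooononmmon
  sorted[1] = mmmnmnnonmooononmmon$mn
  sorted[2] = mmnmnnonmooononmmon$mnm
  sorted[3] = mmon$mnmmmnmnnonmooonon
  sorted[4] = mnmmmnmnnonmooononmmon$
  sorted[5] = mnmnnonmooononmmon$mnmm
  sorted[6] = mnnonmooononmmon$mnmmmn
  sorted[7] = mon$mnmmmnmnnonmooononm
  sorted[8] = mooononmmon$mnmmmnmnnon
  sorted[9] = n$mnmmmnmnnonmooononmmo
  sorted[10] = nmmmnmnnonmooononmmon$m
  sorted[11] = nmmon$mnmmmnmnnonmooono
  sorted[12] = nmnnonmooononmmon$mnmmm
  sorted[13] = nmooononmmon$mnmmmnmnno
  sorted[14] = nnonmooononmmon$mnmmmnm
  sorted[15] = nonmmon$mnmmmnmnnonmooo
  sorted[16] = nonmooononmmon$mnmmmnmn
  sorted[17] = on$mnmmmnmnnonmooononmm
  sorted[18] = onmmon$mnmmmnmnnonmooon
  sorted[19] = onmooononmmon$mnmmmnmnn
  sorted[20] = ononmmon$mnmmmnmnnonmoo
  sorted[21] = oononmmon$mnmmmnmnnonmo
  sorted[22] = ooononmmon$mnmmmnmnnonm
sorted[19] = onmooononmmon$mnmmmnmnn

Answer: onmooononmmon$mnmmmnmnn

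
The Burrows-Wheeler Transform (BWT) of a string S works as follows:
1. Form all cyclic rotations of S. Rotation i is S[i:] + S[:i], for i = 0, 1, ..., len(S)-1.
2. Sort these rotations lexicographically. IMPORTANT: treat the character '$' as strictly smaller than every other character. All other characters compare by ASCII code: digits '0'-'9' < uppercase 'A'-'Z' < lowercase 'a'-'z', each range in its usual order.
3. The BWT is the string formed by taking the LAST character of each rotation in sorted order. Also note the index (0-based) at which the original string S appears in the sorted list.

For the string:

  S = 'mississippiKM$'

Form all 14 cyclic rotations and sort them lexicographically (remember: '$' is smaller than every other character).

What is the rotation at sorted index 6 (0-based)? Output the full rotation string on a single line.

Answer: ississippiKM$m

Derivation:
All 14 rotations (rotation i = S[i:]+S[:i]):
  rot[0] = mississippiKM$
  rot[1] = ississippiKM$m
  rot[2] = ssissippiKM$mi
  rot[3] = sissippiKM$mis
  rot[4] = issippiKM$miss
  rot[5] = ssippiKM$missi
  rot[6] = sippiKM$missis
  rot[7] = ippiKM$mississ
  rot[8] = ppiKM$mississi
  rot[9] = piKM$mississip
  rot[10] = iKM$mississipp
  rot[11] = KM$mississippi
  rot[12] = M$mississippiK
  rot[13] = $mississippiKM
Sorted (with $ < everything):
  sorted[0] = $mississippiKM
  sorted[1] = KM$mississippi
  sorted[2] = M$mississippiK
  sorted[3] = iKM$mississipp
  sorted[4] = ippiKM$mississ
  sorted[5] = issippiKM$miss
  sorted[6] = ississippiKM$m
  sorted[7] = mississippiKM$
  sorted[8] = piKM$mississip
  sorted[9] = ppiKM$mississi
  sorted[10] = sippiKM$missis
  sorted[11] = sissippiKM$mis
  sorted[12] = ssippiKM$missi
  sorted[13] = ssissippiKM$mi
sorted[6] = ississippiKM$m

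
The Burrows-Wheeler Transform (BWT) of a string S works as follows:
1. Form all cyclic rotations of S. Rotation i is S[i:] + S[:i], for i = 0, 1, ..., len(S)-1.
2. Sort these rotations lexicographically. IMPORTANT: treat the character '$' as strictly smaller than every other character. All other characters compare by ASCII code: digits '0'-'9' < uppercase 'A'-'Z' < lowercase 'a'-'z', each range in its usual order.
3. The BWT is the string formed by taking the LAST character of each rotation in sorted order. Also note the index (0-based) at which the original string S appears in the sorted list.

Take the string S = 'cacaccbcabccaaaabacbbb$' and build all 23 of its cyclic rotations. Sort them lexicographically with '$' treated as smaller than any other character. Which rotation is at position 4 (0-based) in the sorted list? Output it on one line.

Answer: abacbbb$cacaccbcabccaaa

Derivation:
All 23 rotations (rotation i = S[i:]+S[:i]):
  rot[0] = cacaccbcabccaaaabacbbb$
  rot[1] = acaccbcabccaaaabacbbb$c
  rot[2] = caccbcabccaaaabacbbb$ca
  rot[3] = accbcabccaaaabacbbb$cac
  rot[4] = ccbcabccaaaabacbbb$caca
  rot[5] = cbcabccaaaabacbbb$cacac
  rot[6] = bcabccaaaabacbbb$cacacc
  rot[7] = cabccaaaabacbbb$cacaccb
  rot[8] = abccaaaabacbbb$cacaccbc
  rot[9] = bccaaaabacbbb$cacaccbca
  rot[10] = ccaaaabacbbb$cacaccbcab
  rot[11] = caaaabacbbb$cacaccbcabc
  rot[12] = aaaabacbbb$cacaccbcabcc
  rot[13] = aaabacbbb$cacaccbcabcca
  rot[14] = aabacbbb$cacaccbcabccaa
  rot[15] = abacbbb$cacaccbcabccaaa
  rot[16] = bacbbb$cacaccbcabccaaaa
  rot[17] = acbbb$cacaccbcabccaaaab
  rot[18] = cbbb$cacaccbcabccaaaaba
  rot[19] = bbb$cacaccbcabccaaaabac
  rot[20] = bb$cacaccbcabccaaaabacb
  rot[21] = b$cacaccbcabccaaaabacbb
  rot[22] = $cacaccbcabccaaaabacbbb
Sorted (with $ < everything):
  sorted[0] = $cacaccbcabccaaaabacbbb
  sorted[1] = aaaabacbbb$cacaccbcabcc
  sorted[2] = aaabacbbb$cacaccbcabcca
  sorted[3] = aabacbbb$cacaccbcabccaa
  sorted[4] = abacbbb$cacaccbcabccaaa
  sorted[5] = abccaaaabacbbb$cacaccbc
  sorted[6] = acaccbcabccaaaabacbbb$c
  sorted[7] = acbbb$cacaccbcabccaaaab
  sorted[8] = accbcabccaaaabacbbb$cac
  sorted[9] = b$cacaccbcabccaaaabacbb
  sorted[10] = bacbbb$cacaccbcabccaaaa
  sorted[11] = bb$cacaccbcabccaaaabacb
  sorted[12] = bbb$cacaccbcabccaaaabac
  sorted[13] = bcabccaaaabacbbb$cacacc
  sorted[14] = bccaaaabacbbb$cacaccbca
  sorted[15] = caaaabacbbb$cacaccbcabc
  sorted[16] = cabccaaaabacbbb$cacaccb
  sorted[17] = cacaccbcabccaaaabacbbb$
  sorted[18] = caccbcabccaaaabacbbb$ca
  sorted[19] = cbbb$cacaccbcabccaaaaba
  sorted[20] = cbcabccaaaabacbbb$cacac
  sorted[21] = ccaaaabacbbb$cacaccbcab
  sorted[22] = ccbcabccaaaabacbbb$caca
sorted[4] = abacbbb$cacaccbcabccaaa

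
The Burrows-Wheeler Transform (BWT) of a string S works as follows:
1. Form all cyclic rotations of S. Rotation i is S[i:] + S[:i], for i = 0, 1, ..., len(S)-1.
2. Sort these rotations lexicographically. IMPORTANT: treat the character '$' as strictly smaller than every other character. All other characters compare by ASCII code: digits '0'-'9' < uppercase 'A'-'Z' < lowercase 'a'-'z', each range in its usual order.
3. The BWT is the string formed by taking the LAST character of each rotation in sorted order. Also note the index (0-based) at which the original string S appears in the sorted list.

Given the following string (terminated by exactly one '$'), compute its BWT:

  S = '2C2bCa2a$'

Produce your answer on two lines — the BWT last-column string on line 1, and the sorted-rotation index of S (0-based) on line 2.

Answer: a$aC2b2C2
1

Derivation:
All 9 rotations (rotation i = S[i:]+S[:i]):
  rot[0] = 2C2bCa2a$
  rot[1] = C2bCa2a$2
  rot[2] = 2bCa2a$2C
  rot[3] = bCa2a$2C2
  rot[4] = Ca2a$2C2b
  rot[5] = a2a$2C2bC
  rot[6] = 2a$2C2bCa
  rot[7] = a$2C2bCa2
  rot[8] = $2C2bCa2a
Sorted (with $ < everything):
  sorted[0] = $2C2bCa2a  (last char: 'a')
  sorted[1] = 2C2bCa2a$  (last char: '$')
  sorted[2] = 2a$2C2bCa  (last char: 'a')
  sorted[3] = 2bCa2a$2C  (last char: 'C')
  sorted[4] = C2bCa2a$2  (last char: '2')
  sorted[5] = Ca2a$2C2b  (last char: 'b')
  sorted[6] = a$2C2bCa2  (last char: '2')
  sorted[7] = a2a$2C2bC  (last char: 'C')
  sorted[8] = bCa2a$2C2  (last char: '2')
Last column: a$aC2b2C2
Original string S is at sorted index 1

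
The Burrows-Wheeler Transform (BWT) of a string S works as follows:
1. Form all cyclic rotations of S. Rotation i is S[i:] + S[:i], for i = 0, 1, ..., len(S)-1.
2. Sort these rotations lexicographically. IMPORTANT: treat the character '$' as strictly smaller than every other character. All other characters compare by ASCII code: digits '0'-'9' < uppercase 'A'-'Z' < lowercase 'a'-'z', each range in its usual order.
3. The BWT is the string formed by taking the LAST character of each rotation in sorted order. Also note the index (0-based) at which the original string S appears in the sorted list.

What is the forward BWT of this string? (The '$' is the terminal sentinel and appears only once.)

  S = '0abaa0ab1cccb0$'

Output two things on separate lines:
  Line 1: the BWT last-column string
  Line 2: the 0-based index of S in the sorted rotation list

All 15 rotations (rotation i = S[i:]+S[:i]):
  rot[0] = 0abaa0ab1cccb0$
  rot[1] = abaa0ab1cccb0$0
  rot[2] = baa0ab1cccb0$0a
  rot[3] = aa0ab1cccb0$0ab
  rot[4] = a0ab1cccb0$0aba
  rot[5] = 0ab1cccb0$0abaa
  rot[6] = ab1cccb0$0abaa0
  rot[7] = b1cccb0$0abaa0a
  rot[8] = 1cccb0$0abaa0ab
  rot[9] = cccb0$0abaa0ab1
  rot[10] = ccb0$0abaa0ab1c
  rot[11] = cb0$0abaa0ab1cc
  rot[12] = b0$0abaa0ab1ccc
  rot[13] = 0$0abaa0ab1cccb
  rot[14] = $0abaa0ab1cccb0
Sorted (with $ < everything):
  sorted[0] = $0abaa0ab1cccb0  (last char: '0')
  sorted[1] = 0$0abaa0ab1cccb  (last char: 'b')
  sorted[2] = 0ab1cccb0$0abaa  (last char: 'a')
  sorted[3] = 0abaa0ab1cccb0$  (last char: '$')
  sorted[4] = 1cccb0$0abaa0ab  (last char: 'b')
  sorted[5] = a0ab1cccb0$0aba  (last char: 'a')
  sorted[6] = aa0ab1cccb0$0ab  (last char: 'b')
  sorted[7] = ab1cccb0$0abaa0  (last char: '0')
  sorted[8] = abaa0ab1cccb0$0  (last char: '0')
  sorted[9] = b0$0abaa0ab1ccc  (last char: 'c')
  sorted[10] = b1cccb0$0abaa0a  (last char: 'a')
  sorted[11] = baa0ab1cccb0$0a  (last char: 'a')
  sorted[12] = cb0$0abaa0ab1cc  (last char: 'c')
  sorted[13] = ccb0$0abaa0ab1c  (last char: 'c')
  sorted[14] = cccb0$0abaa0ab1  (last char: '1')
Last column: 0ba$bab00caacc1
Original string S is at sorted index 3

Answer: 0ba$bab00caacc1
3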